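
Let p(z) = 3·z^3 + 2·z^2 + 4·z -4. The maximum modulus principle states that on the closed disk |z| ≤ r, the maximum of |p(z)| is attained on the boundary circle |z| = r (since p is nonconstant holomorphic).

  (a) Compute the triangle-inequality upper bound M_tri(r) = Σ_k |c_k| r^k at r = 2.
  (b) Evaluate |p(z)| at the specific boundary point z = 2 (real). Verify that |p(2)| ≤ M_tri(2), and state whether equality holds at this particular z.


Coefficients: c_0 = -4, c_1 = 4, c_2 = 2, c_3 = 3. Radius r = 2.
Part (a). Triangle bound: M_tri(r) = Σ_k |c_k| r^k
  = |-4|·2^0 + |4|·2^1 + |2|·2^2 + |3|·2^3
  = 4 + 8 + 8 + 24 = 44.
This bounds M(r) := max_{|z|=r} |p(z)| from above; equality holds iff all terms c_k z^k can be made to align in phase at a single z on |z|=r.
Part (b). At z = 2 (real, on the circle |z| = r):
  p(2) = (-4)·2^0 + (4)·2^1 + (2)·2^2 + (3)·2^3 = 36.
  |p(2)| = 36.
Check: |p(2)| = 36 ≤ 44 = M_tri(2). ✓ Equality does not hold at z = 2 (the coefficients have mixed signs, so the terms do not all align in phase there).

M_tri(2) = 44; |p(2)| = 36; equality at z=2: no.


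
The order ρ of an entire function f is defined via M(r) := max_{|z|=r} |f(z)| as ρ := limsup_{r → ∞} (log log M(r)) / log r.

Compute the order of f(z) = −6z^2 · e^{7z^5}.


M(r) = max_{|z|=r} |-6|·|z|^2·|e^{7z^5}| = 6·r^2 · e^{7r^5} (the factors attain their maxima compatibly on |z|=r). Then log M(r) = log 6 + 2·log r + 7r^5, dominated by the last term, so log log M(r) ~ 5·log r. The polynomial factor -6z^2 contributes only a log r term and does not affect the order. ρ = 5.
Therefore ρ = 5.

Order ρ = 5.


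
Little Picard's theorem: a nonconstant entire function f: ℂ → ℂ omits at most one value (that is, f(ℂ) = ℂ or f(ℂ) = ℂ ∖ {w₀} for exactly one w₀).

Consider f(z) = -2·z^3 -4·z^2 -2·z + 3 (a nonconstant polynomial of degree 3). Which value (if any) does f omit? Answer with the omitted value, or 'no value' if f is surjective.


Little Picard bounds the complement of f(ℂ) to at most one point.
For every w ∈ ℂ, the equation p(z) − w = 0 is a nonconstant polynomial in z and hence has at least one root by the fundamental theorem of algebra. So p is surjective onto ℂ, omitting no value.

Omitted value: no value.


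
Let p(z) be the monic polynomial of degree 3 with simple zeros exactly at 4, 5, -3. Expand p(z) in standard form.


The polynomial is p(z) = ∏_{α ∈ S} (z − α), where S = {4, 5, -3}.
Expanding the product yields: p(z) = z^3 -6·z^2 -7·z + 60.
The resulting polynomial has degree 3 and real coefficients as required.

p(z) = z^3 -6·z^2 -7·z + 60.


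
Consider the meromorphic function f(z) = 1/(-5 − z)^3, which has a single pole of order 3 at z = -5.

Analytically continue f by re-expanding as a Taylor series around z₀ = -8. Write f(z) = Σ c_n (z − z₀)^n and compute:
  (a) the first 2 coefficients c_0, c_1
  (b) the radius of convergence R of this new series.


Let w = z − z₀, so z = z₀ + w.
Then -5 − z = -5 − (z₀ + w) = (-5 − z₀) − w = 3 − w.
f(z) = 1/(3 − w)^3 = (1/(3)^3) · (1 − w/(3))^{−3}.
By the binomial series (1−u)^{−3} = Σ_{n≥0} C(n+2, 2) u^n for |u|<1, with u = w/(3):
  c_n = C(n+2, 2) / (3)^(n+3).
  c_0 = 1/(3)^3 = 1/27.
  c_1 = 3/(3)^4 = 1/27.
The series is valid for |w/d| < 1, i.e. |z − z₀| < |d|.
Radius of convergence: R = |-5 − z₀| = |3| = 3 (distance from z₀ to the singularity z = -5).

c_0 = 1/27, c_1 = 1/27; R = 3.


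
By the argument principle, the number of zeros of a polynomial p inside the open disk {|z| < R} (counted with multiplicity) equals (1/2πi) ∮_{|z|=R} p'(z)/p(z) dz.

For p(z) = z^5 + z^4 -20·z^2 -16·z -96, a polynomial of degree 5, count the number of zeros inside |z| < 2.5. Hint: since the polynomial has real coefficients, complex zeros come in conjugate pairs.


The zeros of p are: (-2 + 2i), (-2 - 2i), (0 + 2i), (0 - 2i), 3.
Their magnitudes are: 2.828, 2.828, 2, 2, 3.
Zeros with |z| < R = 2.5: (0 + 2i), (0 - 2i).
Count = 2.
By the argument principle, (1/2πi) ∮_{|z|=R} p'(z)/p(z) dz equals exactly this count.

Number of zeros inside |z| < 2.5: 2.


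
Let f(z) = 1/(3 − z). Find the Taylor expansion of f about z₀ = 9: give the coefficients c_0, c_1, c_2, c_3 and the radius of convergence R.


Let w = z − z₀, so z = z₀ + w.
Then 3 − z = 3 − (z₀ + w) = (3 − z₀) − w = -6 − w.
f(z) = 1/(-6 − w) = (1/(-6)) · 1/(1 − w/(-6)) = Σ_{n≥0} w^n / (-6)^(n+1).
So c_n = 1/(-6)^(n+1):
  c_0 = 1/(-6)^1 = -1/6.
  c_1 = 1/(-6)^2 = 1/36.
  c_2 = 1/(-6)^3 = -1/216.
  c_3 = 1/(-6)^4 = 1/1296.
The series is valid for |w/d| < 1, i.e. |z − z₀| < |d|.
Radius of convergence: R = |3 − z₀| = |-6| = 6 (distance from z₀ to the singularity z = 3).

c_0 = -1/6, c_1 = 1/36, c_2 = -1/216, c_3 = 1/1296; R = 6.


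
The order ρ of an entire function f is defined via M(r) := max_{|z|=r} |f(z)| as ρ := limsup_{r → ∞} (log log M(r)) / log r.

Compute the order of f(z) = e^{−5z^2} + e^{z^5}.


Each summand is entire of order 2 and 5 respectively (as in the single-exponential case). The order of a sum is at most the max of the orders, so ρ ≤ 5. For the lower bound: on |z|=r choose arg z so that 1z^5 is real positive; then |e^{1z^5}| = e^{1r^5} while |e^{-5z^2}| ≤ e^{5r^2} = o(e^{1r^5}). So |f| ≥ e^{1r^5}(1 − o(1)) and ρ ≥ 5. Hence ρ = max(2, 5) = 5.
Therefore ρ = 5.

Order ρ = 5.


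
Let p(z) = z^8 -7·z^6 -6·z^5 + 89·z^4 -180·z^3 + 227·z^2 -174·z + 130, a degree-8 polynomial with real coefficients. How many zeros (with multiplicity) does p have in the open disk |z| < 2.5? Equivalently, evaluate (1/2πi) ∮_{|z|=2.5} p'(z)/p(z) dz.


The zeros of p are: (-3 + 2i), (-3 - 2i), (1 + 1i), (1 - 1i), (2 + 1i), (2 - 1i), (0 + 1i), (0 - 1i).
Their magnitudes are: 3.606, 3.606, 1.414, 1.414, 2.236, 2.236, 1, 1.
Zeros with |z| < R = 2.5: (1 + 1i), (1 - 1i), (2 + 1i), (2 - 1i), (0 + 1i), (0 - 1i).
Count = 6.
By the argument principle, (1/2πi) ∮_{|z|=R} p'(z)/p(z) dz equals exactly this count.

Number of zeros inside |z| < 2.5: 6.


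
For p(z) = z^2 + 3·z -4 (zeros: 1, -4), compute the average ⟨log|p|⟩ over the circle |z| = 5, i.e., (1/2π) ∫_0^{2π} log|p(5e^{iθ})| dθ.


Zeros: -4, 1; r = 5.
Inside |z| < r: -4, 1. Outside (|z| ≥ r): ∅.
p(0) = -4, so log|p(0)| = log(4) = 1.3863.
Apply Jensen: I(r) = log|p(0)| + Σ_k log(r/|z_k|), summed over zeros inside |z| < r.
  log(r/|z_k|) for z_k = 1: log(5/1) = 1.6094
  log(r/|z_k|) for z_k = -4: log(5/4) = 0.2231
Sum over inside zeros: 1.8326.
I(r) = log|p(0)| + (inside sum) = 1.3863 + 1.8326 = 3.2189.
Closed form (all zeros inside, monic): I(r) = n·log(r) = 2·log(5) = 3.2189. ✓

I(r) ≈ 3.2189.


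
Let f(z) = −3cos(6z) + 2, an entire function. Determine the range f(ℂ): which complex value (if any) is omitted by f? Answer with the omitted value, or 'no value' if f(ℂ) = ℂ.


Little Picard bounds the complement of f(ℂ) to at most one point.
cos is entire and surjective onto ℂ: for every w ∈ ℂ, cos(ζ) = w has a solution ζ ∈ ℂ (e.g., via the complex inverse arccos). With ζ = 6z this gives z = ζ/(6). Then -3·cos(6z) takes every value in -3·ℂ = ℂ, and adding 2 is a bijection of ℂ. So f is surjective and omits no value. (Note: only on the real line is cos bounded by [−1, 1].)

Omitted value: no value.


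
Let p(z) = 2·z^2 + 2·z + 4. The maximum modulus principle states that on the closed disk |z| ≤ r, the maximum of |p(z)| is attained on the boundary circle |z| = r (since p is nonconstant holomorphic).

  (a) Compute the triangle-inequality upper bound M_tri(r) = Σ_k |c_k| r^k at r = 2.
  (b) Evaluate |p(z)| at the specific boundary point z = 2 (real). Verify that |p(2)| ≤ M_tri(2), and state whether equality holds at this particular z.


Coefficients: c_0 = 4, c_1 = 2, c_2 = 2. Radius r = 2.
Part (a). Triangle bound: M_tri(r) = Σ_k |c_k| r^k
  = |4|·2^0 + |2|·2^1 + |2|·2^2
  = 4 + 4 + 8 = 16.
This bounds M(r) := max_{|z|=r} |p(z)| from above; equality holds iff all terms c_k z^k can be made to align in phase at a single z on |z|=r.
Part (b). At z = 2 (real, on the circle |z| = r):
  p(2) = (4)·2^0 + (2)·2^1 + (2)·2^2 = 16.
  |p(2)| = 16.
Since all nonzero coefficients share the same sign, |p(2)| = 16 = M_tri(2); the triangle bound is attained at z = 2, so in fact M(r) = 16.

M_tri(2) = 16; |p(2)| = 16; equality at z=2: yes.


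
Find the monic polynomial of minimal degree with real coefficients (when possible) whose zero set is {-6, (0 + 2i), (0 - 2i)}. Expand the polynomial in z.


The polynomial is p(z) = ∏_{α ∈ S} (z − α), where S = {-6, (0 + 2i), (0 - 2i)}.
Expanding the product yields: p(z) = z^3 + 6·z^2 + 4·z + 24.
Note conjugate pairs combine to real quadratics: (z − (0+2i))(z − (0−2i)) = z² + 4.
The resulting polynomial has degree 3 and real coefficients as required.

p(z) = z^3 + 6·z^2 + 4·z + 24.


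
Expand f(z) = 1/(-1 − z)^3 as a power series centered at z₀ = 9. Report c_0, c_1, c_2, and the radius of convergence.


Let w = z − z₀, so z = z₀ + w.
Then -1 − z = -1 − (z₀ + w) = (-1 − z₀) − w = -10 − w.
f(z) = 1/(-10 − w)^3 = (1/(-10)^3) · (1 − w/(-10))^{−3}.
By the binomial series (1−u)^{−3} = Σ_{n≥0} C(n+2, 2) u^n for |u|<1, with u = w/(-10):
  c_n = C(n+2, 2) / (-10)^(n+3).
  c_0 = 1/(-10)^3 = -1/1000.
  c_1 = 3/(-10)^4 = 3/10000.
  c_2 = 6/(-10)^5 = -3/50000.
The series is valid for |w/d| < 1, i.e. |z − z₀| < |d|.
Radius of convergence: R = |-1 − z₀| = |-10| = 10 (distance from z₀ to the singularity z = -1).

c_0 = -1/1000, c_1 = 3/10000, c_2 = -3/50000; R = 10.


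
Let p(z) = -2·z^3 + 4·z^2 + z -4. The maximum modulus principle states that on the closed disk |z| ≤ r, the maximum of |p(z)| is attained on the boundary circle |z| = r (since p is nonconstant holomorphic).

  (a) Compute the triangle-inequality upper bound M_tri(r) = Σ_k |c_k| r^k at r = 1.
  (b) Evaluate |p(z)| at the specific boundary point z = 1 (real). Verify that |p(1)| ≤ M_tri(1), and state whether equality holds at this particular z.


Coefficients: c_0 = -4, c_1 = 1, c_2 = 4, c_3 = -2. Radius r = 1.
Part (a). Triangle bound: M_tri(r) = Σ_k |c_k| r^k
  = |-4|·1^0 + |1|·1^1 + |4|·1^2 + |-2|·1^3
  = 4 + 1 + 4 + 2 = 11.
This bounds M(r) := max_{|z|=r} |p(z)| from above; equality holds iff all terms c_k z^k can be made to align in phase at a single z on |z|=r.
Part (b). At z = 1 (real, on the circle |z| = r):
  p(1) = (-4)·1^0 + (1)·1^1 + (4)·1^2 + (-2)·1^3 = -1.
  |p(1)| = 1.
Check: |p(1)| = 1 ≤ 11 = M_tri(1). ✓ Equality does not hold at z = 1 (the coefficients have mixed signs, so the terms do not all align in phase there).

M_tri(1) = 11; |p(1)| = 1; equality at z=1: no.


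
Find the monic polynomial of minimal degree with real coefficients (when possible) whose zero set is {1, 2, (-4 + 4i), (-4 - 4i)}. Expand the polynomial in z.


The polynomial is p(z) = ∏_{α ∈ S} (z − α), where S = {1, 2, (-4 + 4i), (-4 - 4i)}.
Expanding the product yields: p(z) = z^4 + 5·z^3 + 10·z^2 -80·z + 64.
Note conjugate pairs combine to real quadratics: (z − (-4+4i))(z − (-4−4i)) = z² + 8z + 32.
The resulting polynomial has degree 4 and real coefficients as required.

p(z) = z^4 + 5·z^3 + 10·z^2 -80·z + 64.


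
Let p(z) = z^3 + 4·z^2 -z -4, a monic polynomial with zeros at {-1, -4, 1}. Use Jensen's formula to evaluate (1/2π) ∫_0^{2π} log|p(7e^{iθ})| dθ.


Zeros: -4, -1, 1; r = 7.
Inside |z| < r: -4, -1, 1. Outside (|z| ≥ r): ∅.
p(0) = -4, so log|p(0)| = log(4) = 1.3863.
Apply Jensen: I(r) = log|p(0)| + Σ_k log(r/|z_k|), summed over zeros inside |z| < r.
  log(r/|z_k|) for z_k = -1: log(7/1) = 1.9459
  log(r/|z_k|) for z_k = -4: log(7/4) = 0.5596
  log(r/|z_k|) for z_k = 1: log(7/1) = 1.9459
Sum over inside zeros: 4.4514.
I(r) = log|p(0)| + (inside sum) = 1.3863 + 4.4514 = 5.8377.
Closed form (all zeros inside, monic): I(r) = n·log(r) = 3·log(7) = 5.8377. ✓

I(r) ≈ 5.8377.


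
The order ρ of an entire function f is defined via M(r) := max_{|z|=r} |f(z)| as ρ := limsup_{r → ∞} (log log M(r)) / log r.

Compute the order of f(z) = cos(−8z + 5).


cos(w) is a linear combination of e^{iw} and e^{−iw} (or e^w, e^{−w} in the hyperbolic case), so |cos(w)| ≤ e^{|w|}. With w = −8z + 5, |w| ≤ 8|z| + 5 = 8r + 5 on |z| = r, giving M(r) ≤ e^{8r + 5}, so ρ ≤ 1. On a suitable ray (z = it for sin/cos; z = t for sinh/cosh, t real → ∞), |cos(−8z + 5)| grows like e^{8|t|}/2, so ρ ≥ 1. Hence ρ = 1.
Therefore ρ = 1.

Order ρ = 1.


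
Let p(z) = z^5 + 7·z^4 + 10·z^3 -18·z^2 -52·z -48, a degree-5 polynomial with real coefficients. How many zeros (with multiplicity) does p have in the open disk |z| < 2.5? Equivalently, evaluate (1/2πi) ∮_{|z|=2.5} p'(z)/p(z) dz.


The zeros of p are: (-1 + 1i), (-1 - 1i), 2, -4, -3.
Their magnitudes are: 1.414, 1.414, 2, 4, 3.
Zeros with |z| < R = 2.5: (-1 + 1i), (-1 - 1i), 2.
Count = 3.
By the argument principle, (1/2πi) ∮_{|z|=R} p'(z)/p(z) dz equals exactly this count.

Number of zeros inside |z| < 2.5: 3.


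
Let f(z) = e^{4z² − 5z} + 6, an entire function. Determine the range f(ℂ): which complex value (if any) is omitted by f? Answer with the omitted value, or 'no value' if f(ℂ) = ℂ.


Little Picard bounds the complement of f(ℂ) to at most one point.
The exponent g(z) = 4z² − 5z is a nonconstant polynomial, hence surjective onto ℂ. So e^{g(z)} takes every value in {e^w : w ∈ ℂ} = ℂ ∖ {0}. Adding 6 shifts the range to ℂ ∖ {6}. f omits exactly 6.

Omitted value: 6.


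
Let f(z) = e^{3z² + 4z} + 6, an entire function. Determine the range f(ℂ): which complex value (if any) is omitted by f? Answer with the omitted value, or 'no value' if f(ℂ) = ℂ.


Little Picard bounds the complement of f(ℂ) to at most one point.
The exponent g(z) = 3z² + 4z is a nonconstant polynomial, hence surjective onto ℂ. So e^{g(z)} takes every value in {e^w : w ∈ ℂ} = ℂ ∖ {0}. Adding 6 shifts the range to ℂ ∖ {6}. f omits exactly 6.

Omitted value: 6.


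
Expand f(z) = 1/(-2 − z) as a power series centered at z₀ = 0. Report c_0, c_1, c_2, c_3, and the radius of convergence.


Let w = z − z₀, so z = z₀ + w.
Then -2 − z = -2 − (z₀ + w) = (-2 − z₀) − w = -2 − w.
f(z) = 1/(-2 − w) = (1/(-2)) · 1/(1 − w/(-2)) = Σ_{n≥0} w^n / (-2)^(n+1).
So c_n = 1/(-2)^(n+1):
  c_0 = 1/(-2)^1 = -1/2.
  c_1 = 1/(-2)^2 = 1/4.
  c_2 = 1/(-2)^3 = -1/8.
  c_3 = 1/(-2)^4 = 1/16.
The series is valid for |w/d| < 1, i.e. |z − z₀| < |d|.
Radius of convergence: R = |-2 − z₀| = |-2| = 2 (distance from z₀ to the singularity z = -2).

c_0 = -1/2, c_1 = 1/4, c_2 = -1/8, c_3 = 1/16; R = 2.


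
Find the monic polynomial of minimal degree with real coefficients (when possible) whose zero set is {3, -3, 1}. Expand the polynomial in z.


The polynomial is p(z) = ∏_{α ∈ S} (z − α), where S = {3, -3, 1}.
Expanding the product yields: p(z) = z^3 -z^2 -9·z + 9.
The resulting polynomial has degree 3 and real coefficients as required.

p(z) = z^3 -z^2 -9·z + 9.


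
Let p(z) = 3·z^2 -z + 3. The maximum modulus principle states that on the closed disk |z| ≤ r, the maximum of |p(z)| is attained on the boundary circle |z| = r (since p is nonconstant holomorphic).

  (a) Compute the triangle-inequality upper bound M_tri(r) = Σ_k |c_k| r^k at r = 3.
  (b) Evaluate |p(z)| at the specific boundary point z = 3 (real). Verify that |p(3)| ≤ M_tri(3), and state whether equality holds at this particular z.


Coefficients: c_0 = 3, c_1 = -1, c_2 = 3. Radius r = 3.
Part (a). Triangle bound: M_tri(r) = Σ_k |c_k| r^k
  = |3|·3^0 + |-1|·3^1 + |3|·3^2
  = 3 + 3 + 27 = 33.
This bounds M(r) := max_{|z|=r} |p(z)| from above; equality holds iff all terms c_k z^k can be made to align in phase at a single z on |z|=r.
Part (b). At z = 3 (real, on the circle |z| = r):
  p(3) = (3)·3^0 + (-1)·3^1 + (3)·3^2 = 27.
  |p(3)| = 27.
Check: |p(3)| = 27 ≤ 33 = M_tri(3). ✓ Equality does not hold at z = 3 (the coefficients have mixed signs, so the terms do not all align in phase there).

M_tri(3) = 33; |p(3)| = 27; equality at z=3: no.


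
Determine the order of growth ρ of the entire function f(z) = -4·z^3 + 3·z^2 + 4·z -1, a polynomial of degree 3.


|f(z)| ≤ Σ|c_k|·r^k = O(r^3) as r → ∞. Polynomial growth is O(e^{r^ε}) for every ε > 0 (since r^3/e^{r^ε} → 0), so ρ ≤ ε for all ε > 0, i.e. ρ = 0. Every nonconstant polynomial has order 0.
Therefore ρ = 0.

Order ρ = 0.


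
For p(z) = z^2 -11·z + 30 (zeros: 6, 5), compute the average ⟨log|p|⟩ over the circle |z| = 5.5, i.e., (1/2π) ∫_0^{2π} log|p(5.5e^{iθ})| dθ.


Zeros: 5, 6; r = 5.5.
Inside |z| < r: 5. Outside (|z| ≥ r): 6.
p(0) = 30, so log|p(0)| = log(30) = 3.4012.
Apply Jensen: I(r) = log|p(0)| + Σ_k log(r/|z_k|), summed over zeros inside |z| < r.
  log(r/|z_k|) for z_k = 5: log(5.5/5) = 0.0953
  Outside zeros (6) contribute nothing to the Jensen sum.
Sum over inside zeros: 0.0953.
I(r) = log|p(0)| + (inside sum) = 3.4012 + 0.0953 = 3.4965.
Note: since some zeros are outside |z| ≤ r, the simplified n·log(r) form does NOT apply — only the inside zeros contribute.

I(r) ≈ 3.4965.


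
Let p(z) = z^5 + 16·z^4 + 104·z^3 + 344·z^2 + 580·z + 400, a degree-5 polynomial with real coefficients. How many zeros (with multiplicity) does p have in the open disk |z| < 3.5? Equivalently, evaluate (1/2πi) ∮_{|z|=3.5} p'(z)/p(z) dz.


The zeros of p are: -4, (-3 + 1i), (-3 - 1i), (-3 + 1i), (-3 - 1i).
Their magnitudes are: 4, 3.162, 3.162, 3.162, 3.162.
Zeros with |z| < R = 3.5: (-3 + 1i), (-3 - 1i), (-3 + 1i), (-3 - 1i).
Count = 4.
By the argument principle, (1/2πi) ∮_{|z|=R} p'(z)/p(z) dz equals exactly this count.

Number of zeros inside |z| < 3.5: 4.


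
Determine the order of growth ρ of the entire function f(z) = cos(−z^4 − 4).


Write cos(w) = (e^{iw} ± e^{−iw})/(2 or 2i), so |cos(w)| ≤ e^{|w|}. With w = −z^4 − 4, |w| ≤ 1r^4 + 4 on |z|=r, giving M(r) ≤ e^{1r^4 + 4} and ρ ≤ 4. For the lower bound, choose z on |z|=r with -1z^4 purely imaginary of modulus 1r^4; then |cos(−z^4 − 4)| grows like e^{1r^4}/2, so ρ ≥ 4. Hence ρ = 4.
Therefore ρ = 4.

Order ρ = 4.


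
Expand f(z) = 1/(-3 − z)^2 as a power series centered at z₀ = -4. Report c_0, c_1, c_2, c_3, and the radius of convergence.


Let w = z − z₀, so z = z₀ + w.
Then -3 − z = -3 − (z₀ + w) = (-3 − z₀) − w = 1 − w.
f(z) = 1/(1 − w)^2 = (1/(1)^2) · (1 − w/(1))^{−2}.
By the binomial series (1−u)^{−2} = Σ_{n≥0} C(n+1, 1) u^n for |u|<1, with u = w/(1):
  c_n = C(n+1, 1) / (1)^(n+2).
  c_0 = 1/(1)^2 = 1.
  c_1 = 2/(1)^3 = 2.
  c_2 = 3/(1)^4 = 3.
  c_3 = 4/(1)^5 = 4.
The series is valid for |w/d| < 1, i.e. |z − z₀| < |d|.
Radius of convergence: R = |-3 − z₀| = |1| = 1 (distance from z₀ to the singularity z = -3).

c_0 = 1, c_1 = 2, c_2 = 3, c_3 = 4; R = 1.


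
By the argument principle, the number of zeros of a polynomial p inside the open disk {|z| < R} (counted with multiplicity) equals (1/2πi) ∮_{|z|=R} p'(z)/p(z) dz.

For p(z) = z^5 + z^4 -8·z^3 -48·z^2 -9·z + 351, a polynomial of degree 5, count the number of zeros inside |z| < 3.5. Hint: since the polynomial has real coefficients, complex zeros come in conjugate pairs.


The zeros of p are: (-2 + 3i), (-2 - 3i), 3, -3, 3.
Their magnitudes are: 3.606, 3.606, 3, 3, 3.
Zeros with |z| < R = 3.5: 3, -3, 3.
Count = 3.
By the argument principle, (1/2πi) ∮_{|z|=R} p'(z)/p(z) dz equals exactly this count.

Number of zeros inside |z| < 3.5: 3.


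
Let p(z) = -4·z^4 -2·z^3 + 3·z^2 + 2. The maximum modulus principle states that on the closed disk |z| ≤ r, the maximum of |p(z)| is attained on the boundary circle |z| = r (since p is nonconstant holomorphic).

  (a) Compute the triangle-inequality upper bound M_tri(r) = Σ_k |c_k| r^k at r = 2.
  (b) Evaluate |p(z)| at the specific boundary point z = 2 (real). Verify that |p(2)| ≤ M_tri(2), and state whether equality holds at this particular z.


Coefficients: c_0 = 2, c_1 = 0, c_2 = 3, c_3 = -2, c_4 = -4. Radius r = 2.
Part (a). Triangle bound: M_tri(r) = Σ_k |c_k| r^k
  = |2|·2^0 + |0|·2^1 + |3|·2^2 + |-2|·2^3 + |-4|·2^4
  = 2 + 0 + 12 + 16 + 64 = 94.
This bounds M(r) := max_{|z|=r} |p(z)| from above; equality holds iff all terms c_k z^k can be made to align in phase at a single z on |z|=r.
Part (b). At z = 2 (real, on the circle |z| = r):
  p(2) = (2)·2^0 + (0)·2^1 + (3)·2^2 + (-2)·2^3 + (-4)·2^4 = -66.
  |p(2)| = 66.
Check: |p(2)| = 66 ≤ 94 = M_tri(2). ✓ Equality does not hold at z = 2 (the coefficients have mixed signs, so the terms do not all align in phase there).

M_tri(2) = 94; |p(2)| = 66; equality at z=2: no.


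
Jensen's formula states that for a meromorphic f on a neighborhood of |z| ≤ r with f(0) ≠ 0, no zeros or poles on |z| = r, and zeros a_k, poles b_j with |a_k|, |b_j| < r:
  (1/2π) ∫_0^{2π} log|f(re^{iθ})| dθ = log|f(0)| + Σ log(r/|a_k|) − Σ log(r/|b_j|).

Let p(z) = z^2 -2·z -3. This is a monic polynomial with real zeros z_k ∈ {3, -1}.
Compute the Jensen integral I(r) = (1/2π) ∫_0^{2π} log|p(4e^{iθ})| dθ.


Zeros: -1, 3; r = 4.
Inside |z| < r: -1, 3. Outside (|z| ≥ r): ∅.
p(0) = -3, so log|p(0)| = log(3) = 1.0986.
Apply Jensen: I(r) = log|p(0)| + Σ_k log(r/|z_k|), summed over zeros inside |z| < r.
  log(r/|z_k|) for z_k = 3: log(4/3) = 0.2877
  log(r/|z_k|) for z_k = -1: log(4/1) = 1.3863
Sum over inside zeros: 1.6740.
I(r) = log|p(0)| + (inside sum) = 1.0986 + 1.6740 = 2.7726.
Closed form (all zeros inside, monic): I(r) = n·log(r) = 2·log(4) = 2.7726. ✓

I(r) ≈ 2.7726.


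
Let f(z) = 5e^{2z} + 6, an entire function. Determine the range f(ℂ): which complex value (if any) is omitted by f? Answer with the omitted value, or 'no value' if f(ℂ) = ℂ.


Little Picard bounds the complement of f(ℂ) to at most one point.
e^{2z} is never zero on ℂ, so 5·e^{2z} takes every value in ℂ ∖ {0}. Adding 6 shifts the range to ℂ ∖ {6}. Thus f omits exactly the value 6.

Omitted value: 6.


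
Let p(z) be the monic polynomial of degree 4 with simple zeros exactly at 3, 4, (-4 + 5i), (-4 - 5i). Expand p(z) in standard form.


The polynomial is p(z) = ∏_{α ∈ S} (z − α), where S = {3, 4, (-4 + 5i), (-4 - 5i)}.
Expanding the product yields: p(z) = z^4 + z^3 -3·z^2 -191·z + 492.
Note conjugate pairs combine to real quadratics: (z − (-4+5i))(z − (-4−5i)) = z² + 8z + 41.
The resulting polynomial has degree 4 and real coefficients as required.

p(z) = z^4 + z^3 -3·z^2 -191·z + 492.


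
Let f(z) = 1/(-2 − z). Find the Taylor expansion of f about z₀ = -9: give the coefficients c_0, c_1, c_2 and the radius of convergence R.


Let w = z − z₀, so z = z₀ + w.
Then -2 − z = -2 − (z₀ + w) = (-2 − z₀) − w = 7 − w.
f(z) = 1/(7 − w) = (1/(7)) · 1/(1 − w/(7)) = Σ_{n≥0} w^n / (7)^(n+1).
So c_n = 1/(7)^(n+1):
  c_0 = 1/(7)^1 = 1/7.
  c_1 = 1/(7)^2 = 1/49.
  c_2 = 1/(7)^3 = 1/343.
The series is valid for |w/d| < 1, i.e. |z − z₀| < |d|.
Radius of convergence: R = |-2 − z₀| = |7| = 7 (distance from z₀ to the singularity z = -2).

c_0 = 1/7, c_1 = 1/49, c_2 = 1/343; R = 7.


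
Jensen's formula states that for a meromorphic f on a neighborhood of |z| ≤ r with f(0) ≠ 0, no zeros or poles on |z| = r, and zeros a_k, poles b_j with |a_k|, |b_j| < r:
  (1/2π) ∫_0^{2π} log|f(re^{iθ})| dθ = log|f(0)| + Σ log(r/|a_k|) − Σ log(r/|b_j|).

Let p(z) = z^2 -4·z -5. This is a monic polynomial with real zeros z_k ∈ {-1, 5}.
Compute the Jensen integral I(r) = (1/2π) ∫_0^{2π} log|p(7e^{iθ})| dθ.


Zeros: -1, 5; r = 7.
Inside |z| < r: -1, 5. Outside (|z| ≥ r): ∅.
p(0) = -5, so log|p(0)| = log(5) = 1.6094.
Apply Jensen: I(r) = log|p(0)| + Σ_k log(r/|z_k|), summed over zeros inside |z| < r.
  log(r/|z_k|) for z_k = -1: log(7/1) = 1.9459
  log(r/|z_k|) for z_k = 5: log(7/5) = 0.3365
Sum over inside zeros: 2.2824.
I(r) = log|p(0)| + (inside sum) = 1.6094 + 2.2824 = 3.8918.
Closed form (all zeros inside, monic): I(r) = n·log(r) = 2·log(7) = 3.8918. ✓

I(r) ≈ 3.8918.


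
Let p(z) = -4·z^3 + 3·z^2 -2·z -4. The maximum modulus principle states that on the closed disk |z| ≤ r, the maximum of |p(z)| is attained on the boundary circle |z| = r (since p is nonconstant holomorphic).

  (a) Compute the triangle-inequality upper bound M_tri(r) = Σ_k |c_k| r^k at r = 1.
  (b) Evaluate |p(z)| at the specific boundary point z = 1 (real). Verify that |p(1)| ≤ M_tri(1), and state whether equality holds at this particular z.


Coefficients: c_0 = -4, c_1 = -2, c_2 = 3, c_3 = -4. Radius r = 1.
Part (a). Triangle bound: M_tri(r) = Σ_k |c_k| r^k
  = |-4|·1^0 + |-2|·1^1 + |3|·1^2 + |-4|·1^3
  = 4 + 2 + 3 + 4 = 13.
This bounds M(r) := max_{|z|=r} |p(z)| from above; equality holds iff all terms c_k z^k can be made to align in phase at a single z on |z|=r.
Part (b). At z = 1 (real, on the circle |z| = r):
  p(1) = (-4)·1^0 + (-2)·1^1 + (3)·1^2 + (-4)·1^3 = -7.
  |p(1)| = 7.
Check: |p(1)| = 7 ≤ 13 = M_tri(1). ✓ Equality does not hold at z = 1 (the coefficients have mixed signs, so the terms do not all align in phase there).

M_tri(1) = 13; |p(1)| = 7; equality at z=1: no.


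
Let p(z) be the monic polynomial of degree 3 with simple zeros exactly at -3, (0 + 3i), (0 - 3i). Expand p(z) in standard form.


The polynomial is p(z) = ∏_{α ∈ S} (z − α), where S = {-3, (0 + 3i), (0 - 3i)}.
Expanding the product yields: p(z) = z^3 + 3·z^2 + 9·z + 27.
Note conjugate pairs combine to real quadratics: (z − (0+3i))(z − (0−3i)) = z² + 9.
The resulting polynomial has degree 3 and real coefficients as required.

p(z) = z^3 + 3·z^2 + 9·z + 27.


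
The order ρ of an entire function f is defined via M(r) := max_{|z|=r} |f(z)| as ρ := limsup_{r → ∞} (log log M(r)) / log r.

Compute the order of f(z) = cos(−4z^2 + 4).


Write cos(w) = (e^{iw} ± e^{−iw})/(2 or 2i), so |cos(w)| ≤ e^{|w|}. With w = −4z^2 + 4, |w| ≤ 4r^2 + 4 on |z|=r, giving M(r) ≤ e^{4r^2 + 4} and ρ ≤ 2. For the lower bound, choose z on |z|=r with -4z^2 purely imaginary of modulus 4r^2; then |cos(−4z^2 + 4)| grows like e^{4r^2}/2, so ρ ≥ 2. Hence ρ = 2.
Therefore ρ = 2.

Order ρ = 2.


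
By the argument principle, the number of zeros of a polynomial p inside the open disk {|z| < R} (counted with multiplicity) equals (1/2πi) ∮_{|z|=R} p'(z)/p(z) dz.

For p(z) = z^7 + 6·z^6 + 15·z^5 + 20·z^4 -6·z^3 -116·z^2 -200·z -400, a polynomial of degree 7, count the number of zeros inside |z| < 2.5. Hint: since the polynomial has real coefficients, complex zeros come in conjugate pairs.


The zeros of p are: (-3 + 1i), (-3 - 1i), (0 + 2i), (0 - 2i), (-1 + 2i), (-1 - 2i), 2.
Their magnitudes are: 3.162, 3.162, 2, 2, 2.236, 2.236, 2.
Zeros with |z| < R = 2.5: (0 + 2i), (0 - 2i), (-1 + 2i), (-1 - 2i), 2.
Count = 5.
By the argument principle, (1/2πi) ∮_{|z|=R} p'(z)/p(z) dz equals exactly this count.

Number of zeros inside |z| < 2.5: 5.


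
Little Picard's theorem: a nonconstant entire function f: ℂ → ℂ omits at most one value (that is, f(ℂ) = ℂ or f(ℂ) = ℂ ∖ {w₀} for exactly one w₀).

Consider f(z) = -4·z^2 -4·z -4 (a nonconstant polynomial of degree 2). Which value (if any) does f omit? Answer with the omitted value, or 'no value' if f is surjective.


Little Picard bounds the complement of f(ℂ) to at most one point.
For every w ∈ ℂ, the equation p(z) − w = 0 is a nonconstant polynomial in z and hence has at least one root by the fundamental theorem of algebra. So p is surjective onto ℂ, omitting no value.

Omitted value: no value.


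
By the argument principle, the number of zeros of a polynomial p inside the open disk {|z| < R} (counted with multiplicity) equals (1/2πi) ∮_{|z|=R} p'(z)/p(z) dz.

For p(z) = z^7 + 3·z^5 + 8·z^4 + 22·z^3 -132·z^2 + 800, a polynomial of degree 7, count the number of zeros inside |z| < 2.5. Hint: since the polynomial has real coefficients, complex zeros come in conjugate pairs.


The zeros of p are: -2, (-2 + 2i), (-2 - 2i), (2 + 1i), (2 - 1i), (1 + 3i), (1 - 3i).
Their magnitudes are: 2, 2.828, 2.828, 2.236, 2.236, 3.162, 3.162.
Zeros with |z| < R = 2.5: -2, (2 + 1i), (2 - 1i).
Count = 3.
By the argument principle, (1/2πi) ∮_{|z|=R} p'(z)/p(z) dz equals exactly this count.

Number of zeros inside |z| < 2.5: 3.


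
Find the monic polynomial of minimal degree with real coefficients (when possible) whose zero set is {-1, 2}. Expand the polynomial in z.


The polynomial is p(z) = ∏_{α ∈ S} (z − α), where S = {-1, 2}.
Expanding the product yields: p(z) = z^2 -z -2.
The resulting polynomial has degree 2 and real coefficients as required.

p(z) = z^2 -z -2.


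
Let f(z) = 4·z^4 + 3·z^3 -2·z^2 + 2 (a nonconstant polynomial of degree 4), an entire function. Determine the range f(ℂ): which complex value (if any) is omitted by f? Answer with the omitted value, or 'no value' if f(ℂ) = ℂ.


Little Picard bounds the complement of f(ℂ) to at most one point.
For every w ∈ ℂ, the equation p(z) − w = 0 is a nonconstant polynomial in z and hence has at least one root by the fundamental theorem of algebra. So p is surjective onto ℂ, omitting no value.

Omitted value: no value.


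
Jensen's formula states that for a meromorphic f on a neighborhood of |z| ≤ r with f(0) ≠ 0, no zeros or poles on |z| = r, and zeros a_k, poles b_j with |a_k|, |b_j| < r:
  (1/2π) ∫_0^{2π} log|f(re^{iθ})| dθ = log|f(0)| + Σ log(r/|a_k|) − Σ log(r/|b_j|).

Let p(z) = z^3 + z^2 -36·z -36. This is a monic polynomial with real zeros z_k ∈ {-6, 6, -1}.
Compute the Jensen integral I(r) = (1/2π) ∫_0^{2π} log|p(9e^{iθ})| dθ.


Zeros: -6, -1, 6; r = 9.
Inside |z| < r: -6, -1, 6. Outside (|z| ≥ r): ∅.
p(0) = -36, so log|p(0)| = log(36) = 3.5835.
Apply Jensen: I(r) = log|p(0)| + Σ_k log(r/|z_k|), summed over zeros inside |z| < r.
  log(r/|z_k|) for z_k = -6: log(9/6) = 0.4055
  log(r/|z_k|) for z_k = 6: log(9/6) = 0.4055
  log(r/|z_k|) for z_k = -1: log(9/1) = 2.1972
Sum over inside zeros: 3.0082.
I(r) = log|p(0)| + (inside sum) = 3.5835 + 3.0082 = 6.5917.
Closed form (all zeros inside, monic): I(r) = n·log(r) = 3·log(9) = 6.5917. ✓

I(r) ≈ 6.5917.


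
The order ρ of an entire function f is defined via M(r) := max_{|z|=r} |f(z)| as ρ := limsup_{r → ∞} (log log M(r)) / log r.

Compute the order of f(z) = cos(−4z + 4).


cos(w) is a linear combination of e^{iw} and e^{−iw} (or e^w, e^{−w} in the hyperbolic case), so |cos(w)| ≤ e^{|w|}. With w = −4z + 4, |w| ≤ 4|z| + 4 = 4r + 4 on |z| = r, giving M(r) ≤ e^{4r + 4}, so ρ ≤ 1. On a suitable ray (z = it for sin/cos; z = t for sinh/cosh, t real → ∞), |cos(−4z + 4)| grows like e^{4|t|}/2, so ρ ≥ 1. Hence ρ = 1.
Therefore ρ = 1.

Order ρ = 1.


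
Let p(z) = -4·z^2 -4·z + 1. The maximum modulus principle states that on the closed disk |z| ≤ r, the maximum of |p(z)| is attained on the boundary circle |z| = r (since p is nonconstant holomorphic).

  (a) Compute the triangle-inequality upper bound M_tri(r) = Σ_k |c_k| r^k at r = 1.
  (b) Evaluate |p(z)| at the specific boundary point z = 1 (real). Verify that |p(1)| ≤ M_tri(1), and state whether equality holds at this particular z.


Coefficients: c_0 = 1, c_1 = -4, c_2 = -4. Radius r = 1.
Part (a). Triangle bound: M_tri(r) = Σ_k |c_k| r^k
  = |1|·1^0 + |-4|·1^1 + |-4|·1^2
  = 1 + 4 + 4 = 9.
This bounds M(r) := max_{|z|=r} |p(z)| from above; equality holds iff all terms c_k z^k can be made to align in phase at a single z on |z|=r.
Part (b). At z = 1 (real, on the circle |z| = r):
  p(1) = (1)·1^0 + (-4)·1^1 + (-4)·1^2 = -7.
  |p(1)| = 7.
Check: |p(1)| = 7 ≤ 9 = M_tri(1). ✓ Equality does not hold at z = 1 (the coefficients have mixed signs, so the terms do not all align in phase there).

M_tri(1) = 9; |p(1)| = 7; equality at z=1: no.


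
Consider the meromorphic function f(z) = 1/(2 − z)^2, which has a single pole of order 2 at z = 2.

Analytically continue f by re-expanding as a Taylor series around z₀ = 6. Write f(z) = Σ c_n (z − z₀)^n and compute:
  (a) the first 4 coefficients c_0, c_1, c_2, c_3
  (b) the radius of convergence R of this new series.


Let w = z − z₀, so z = z₀ + w.
Then 2 − z = 2 − (z₀ + w) = (2 − z₀) − w = -4 − w.
f(z) = 1/(-4 − w)^2 = (1/(-4)^2) · (1 − w/(-4))^{−2}.
By the binomial series (1−u)^{−2} = Σ_{n≥0} C(n+1, 1) u^n for |u|<1, with u = w/(-4):
  c_n = C(n+1, 1) / (-4)^(n+2).
  c_0 = 1/(-4)^2 = 1/16.
  c_1 = 2/(-4)^3 = -1/32.
  c_2 = 3/(-4)^4 = 3/256.
  c_3 = 4/(-4)^5 = -1/256.
The series is valid for |w/d| < 1, i.e. |z − z₀| < |d|.
Radius of convergence: R = |2 − z₀| = |-4| = 4 (distance from z₀ to the singularity z = 2).

c_0 = 1/16, c_1 = -1/32, c_2 = 3/256, c_3 = -1/256; R = 4.


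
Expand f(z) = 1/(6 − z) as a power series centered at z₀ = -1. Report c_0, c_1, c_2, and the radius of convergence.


Let w = z − z₀, so z = z₀ + w.
Then 6 − z = 6 − (z₀ + w) = (6 − z₀) − w = 7 − w.
f(z) = 1/(7 − w) = (1/(7)) · 1/(1 − w/(7)) = Σ_{n≥0} w^n / (7)^(n+1).
So c_n = 1/(7)^(n+1):
  c_0 = 1/(7)^1 = 1/7.
  c_1 = 1/(7)^2 = 1/49.
  c_2 = 1/(7)^3 = 1/343.
The series is valid for |w/d| < 1, i.e. |z − z₀| < |d|.
Radius of convergence: R = |6 − z₀| = |7| = 7 (distance from z₀ to the singularity z = 6).

c_0 = 1/7, c_1 = 1/49, c_2 = 1/343; R = 7.


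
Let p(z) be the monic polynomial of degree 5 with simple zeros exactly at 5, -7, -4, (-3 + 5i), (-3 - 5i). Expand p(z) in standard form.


The polynomial is p(z) = ∏_{α ∈ S} (z − α), where S = {5, -7, -4, (-3 + 5i), (-3 - 5i)}.
Expanding the product yields: p(z) = z^5 + 12·z^4 + 43·z^3 -98·z^2 -1758·z -4760.
Note conjugate pairs combine to real quadratics: (z − (-3+5i))(z − (-3−5i)) = z² + 6z + 34.
The resulting polynomial has degree 5 and real coefficients as required.

p(z) = z^5 + 12·z^4 + 43·z^3 -98·z^2 -1758·z -4760.


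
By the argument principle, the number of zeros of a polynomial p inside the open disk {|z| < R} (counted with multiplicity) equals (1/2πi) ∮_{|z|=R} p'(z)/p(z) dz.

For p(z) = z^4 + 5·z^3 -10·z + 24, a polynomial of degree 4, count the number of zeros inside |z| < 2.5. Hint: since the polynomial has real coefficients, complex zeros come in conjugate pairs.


The zeros of p are: -4, (1 + 1i), (1 - 1i), -3.
Their magnitudes are: 4, 1.414, 1.414, 3.
Zeros with |z| < R = 2.5: (1 + 1i), (1 - 1i).
Count = 2.
By the argument principle, (1/2πi) ∮_{|z|=R} p'(z)/p(z) dz equals exactly this count.

Number of zeros inside |z| < 2.5: 2.


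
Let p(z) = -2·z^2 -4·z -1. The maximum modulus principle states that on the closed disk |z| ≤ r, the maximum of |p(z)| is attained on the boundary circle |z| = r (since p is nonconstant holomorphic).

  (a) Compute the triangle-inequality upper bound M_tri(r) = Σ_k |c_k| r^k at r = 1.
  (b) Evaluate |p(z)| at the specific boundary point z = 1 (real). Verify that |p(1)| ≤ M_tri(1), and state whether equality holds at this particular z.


Coefficients: c_0 = -1, c_1 = -4, c_2 = -2. Radius r = 1.
Part (a). Triangle bound: M_tri(r) = Σ_k |c_k| r^k
  = |-1|·1^0 + |-4|·1^1 + |-2|·1^2
  = 1 + 4 + 2 = 7.
This bounds M(r) := max_{|z|=r} |p(z)| from above; equality holds iff all terms c_k z^k can be made to align in phase at a single z on |z|=r.
Part (b). At z = 1 (real, on the circle |z| = r):
  p(1) = (-1)·1^0 + (-4)·1^1 + (-2)·1^2 = -7.
  |p(1)| = 7.
Since all nonzero coefficients share the same sign, |p(1)| = 7 = M_tri(1); the triangle bound is attained at z = 1, so in fact M(r) = 7.

M_tri(1) = 7; |p(1)| = 7; equality at z=1: yes.


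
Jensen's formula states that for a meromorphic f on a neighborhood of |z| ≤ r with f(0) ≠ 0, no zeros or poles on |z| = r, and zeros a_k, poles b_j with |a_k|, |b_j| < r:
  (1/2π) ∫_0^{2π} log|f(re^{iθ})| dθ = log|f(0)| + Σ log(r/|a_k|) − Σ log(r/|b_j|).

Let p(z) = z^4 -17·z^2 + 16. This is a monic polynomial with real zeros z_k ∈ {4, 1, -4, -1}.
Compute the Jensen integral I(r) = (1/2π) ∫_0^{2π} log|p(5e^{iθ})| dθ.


Zeros: -4, -1, 1, 4; r = 5.
Inside |z| < r: -4, -1, 1, 4. Outside (|z| ≥ r): ∅.
p(0) = 16, so log|p(0)| = log(16) = 2.7726.
Apply Jensen: I(r) = log|p(0)| + Σ_k log(r/|z_k|), summed over zeros inside |z| < r.
  log(r/|z_k|) for z_k = 4: log(5/4) = 0.2231
  log(r/|z_k|) for z_k = 1: log(5/1) = 1.6094
  log(r/|z_k|) for z_k = -4: log(5/4) = 0.2231
  log(r/|z_k|) for z_k = -1: log(5/1) = 1.6094
Sum over inside zeros: 3.6652.
I(r) = log|p(0)| + (inside sum) = 2.7726 + 3.6652 = 6.4378.
Closed form (all zeros inside, monic): I(r) = n·log(r) = 4·log(5) = 6.4378. ✓

I(r) ≈ 6.4378.


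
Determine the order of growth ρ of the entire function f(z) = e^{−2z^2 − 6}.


|e^{−2z^2 − 6}| = e^{Re(-2·z^2) + -6} ≤ e^{2|z|^2 + -6} = e^{2r^2 + -6} on |z| = r, so ρ ≤ 2. Choosing z on |z|=r so that -2·z^2 is real positive (always possible by picking arg z appropriately) gives |f(z)| = e^{2r^2 + -6}, matching the bound. The additive constant -6 does not affect log log M(r) ~ 2·log r. Hence ρ = 2.
Therefore ρ = 2.

Order ρ = 2.


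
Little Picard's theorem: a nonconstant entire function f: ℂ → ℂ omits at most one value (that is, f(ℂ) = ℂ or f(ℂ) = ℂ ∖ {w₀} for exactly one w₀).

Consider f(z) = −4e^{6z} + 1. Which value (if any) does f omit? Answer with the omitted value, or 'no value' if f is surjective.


Little Picard bounds the complement of f(ℂ) to at most one point.
e^{6z} is never zero on ℂ, so -4·e^{6z} takes every value in ℂ ∖ {0}. Adding 1 shifts the range to ℂ ∖ {1}. Thus f omits exactly the value 1.

Omitted value: 1.


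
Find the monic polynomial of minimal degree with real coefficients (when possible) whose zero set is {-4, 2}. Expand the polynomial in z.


The polynomial is p(z) = ∏_{α ∈ S} (z − α), where S = {-4, 2}.
Expanding the product yields: p(z) = z^2 + 2·z -8.
The resulting polynomial has degree 2 and real coefficients as required.

p(z) = z^2 + 2·z -8.


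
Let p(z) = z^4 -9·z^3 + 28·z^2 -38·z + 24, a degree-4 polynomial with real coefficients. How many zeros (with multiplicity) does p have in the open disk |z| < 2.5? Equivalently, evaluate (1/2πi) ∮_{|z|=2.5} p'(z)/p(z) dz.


The zeros of p are: 3, 4, (1 + 1i), (1 - 1i).
Their magnitudes are: 3, 4, 1.414, 1.414.
Zeros with |z| < R = 2.5: (1 + 1i), (1 - 1i).
Count = 2.
By the argument principle, (1/2πi) ∮_{|z|=R} p'(z)/p(z) dz equals exactly this count.

Number of zeros inside |z| < 2.5: 2.


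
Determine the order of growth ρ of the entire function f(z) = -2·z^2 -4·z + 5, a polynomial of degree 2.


|f(z)| ≤ Σ|c_k|·r^k = O(r^2) as r → ∞. Polynomial growth is O(e^{r^ε}) for every ε > 0 (since r^2/e^{r^ε} → 0), so ρ ≤ ε for all ε > 0, i.e. ρ = 0. Every nonconstant polynomial has order 0.
Therefore ρ = 0.

Order ρ = 0.


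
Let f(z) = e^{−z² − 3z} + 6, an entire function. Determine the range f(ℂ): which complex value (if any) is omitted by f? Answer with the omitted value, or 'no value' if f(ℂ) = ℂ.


Little Picard bounds the complement of f(ℂ) to at most one point.
The exponent g(z) = −z² − 3z is a nonconstant polynomial, hence surjective onto ℂ. So e^{g(z)} takes every value in {e^w : w ∈ ℂ} = ℂ ∖ {0}. Adding 6 shifts the range to ℂ ∖ {6}. f omits exactly 6.

Omitted value: 6.


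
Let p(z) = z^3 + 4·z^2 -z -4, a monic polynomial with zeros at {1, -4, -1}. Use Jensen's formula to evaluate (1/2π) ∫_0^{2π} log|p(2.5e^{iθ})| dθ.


Zeros: -4, -1, 1; r = 2.5.
Inside |z| < r: -1, 1. Outside (|z| ≥ r): -4.
p(0) = -4, so log|p(0)| = log(4) = 1.3863.
Apply Jensen: I(r) = log|p(0)| + Σ_k log(r/|z_k|), summed over zeros inside |z| < r.
  log(r/|z_k|) for z_k = 1: log(2.5/1) = 0.9163
  log(r/|z_k|) for z_k = -1: log(2.5/1) = 0.9163
  Outside zeros (-4) contribute nothing to the Jensen sum.
Sum over inside zeros: 1.8326.
I(r) = log|p(0)| + (inside sum) = 1.3863 + 1.8326 = 3.2189.
Note: since some zeros are outside |z| ≤ r, the simplified n·log(r) form does NOT apply — only the inside zeros contribute.

I(r) ≈ 3.2189.
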